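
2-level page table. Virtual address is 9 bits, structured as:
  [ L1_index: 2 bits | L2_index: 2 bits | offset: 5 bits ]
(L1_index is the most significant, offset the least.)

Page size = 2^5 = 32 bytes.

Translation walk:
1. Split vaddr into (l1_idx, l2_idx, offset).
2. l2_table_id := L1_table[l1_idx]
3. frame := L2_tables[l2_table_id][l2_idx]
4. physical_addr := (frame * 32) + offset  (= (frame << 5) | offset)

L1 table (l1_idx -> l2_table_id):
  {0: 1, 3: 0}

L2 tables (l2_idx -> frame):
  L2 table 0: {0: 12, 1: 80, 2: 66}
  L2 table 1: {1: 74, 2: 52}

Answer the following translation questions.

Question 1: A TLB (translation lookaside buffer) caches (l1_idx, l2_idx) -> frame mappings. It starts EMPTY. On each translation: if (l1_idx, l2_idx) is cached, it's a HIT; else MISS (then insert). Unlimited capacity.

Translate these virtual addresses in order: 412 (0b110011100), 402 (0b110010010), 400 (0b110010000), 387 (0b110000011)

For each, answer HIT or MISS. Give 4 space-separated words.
vaddr=412: (3,0) not in TLB -> MISS, insert
vaddr=402: (3,0) in TLB -> HIT
vaddr=400: (3,0) in TLB -> HIT
vaddr=387: (3,0) in TLB -> HIT

Answer: MISS HIT HIT HIT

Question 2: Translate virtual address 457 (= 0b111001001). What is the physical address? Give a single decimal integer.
vaddr = 457 = 0b111001001
Split: l1_idx=3, l2_idx=2, offset=9
L1[3] = 0
L2[0][2] = 66
paddr = 66 * 32 + 9 = 2121

Answer: 2121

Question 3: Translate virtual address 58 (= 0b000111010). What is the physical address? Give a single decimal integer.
vaddr = 58 = 0b000111010
Split: l1_idx=0, l2_idx=1, offset=26
L1[0] = 1
L2[1][1] = 74
paddr = 74 * 32 + 26 = 2394

Answer: 2394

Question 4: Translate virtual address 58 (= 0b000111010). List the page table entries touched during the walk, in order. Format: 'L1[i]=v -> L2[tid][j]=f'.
Answer: L1[0]=1 -> L2[1][1]=74

Derivation:
vaddr = 58 = 0b000111010
Split: l1_idx=0, l2_idx=1, offset=26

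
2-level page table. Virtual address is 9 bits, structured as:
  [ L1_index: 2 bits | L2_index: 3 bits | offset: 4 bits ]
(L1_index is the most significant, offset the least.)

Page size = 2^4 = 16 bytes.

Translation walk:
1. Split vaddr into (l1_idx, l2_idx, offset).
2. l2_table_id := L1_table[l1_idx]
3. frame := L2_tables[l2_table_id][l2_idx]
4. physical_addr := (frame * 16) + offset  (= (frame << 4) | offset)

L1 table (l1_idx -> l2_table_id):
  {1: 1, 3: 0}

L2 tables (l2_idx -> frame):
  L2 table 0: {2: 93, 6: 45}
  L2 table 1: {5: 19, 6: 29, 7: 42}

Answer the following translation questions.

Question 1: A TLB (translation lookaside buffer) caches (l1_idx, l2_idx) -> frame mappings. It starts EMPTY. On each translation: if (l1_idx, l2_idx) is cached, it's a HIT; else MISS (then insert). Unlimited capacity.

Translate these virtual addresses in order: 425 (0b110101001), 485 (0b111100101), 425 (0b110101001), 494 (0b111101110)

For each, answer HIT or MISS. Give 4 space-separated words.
Answer: MISS MISS HIT HIT

Derivation:
vaddr=425: (3,2) not in TLB -> MISS, insert
vaddr=485: (3,6) not in TLB -> MISS, insert
vaddr=425: (3,2) in TLB -> HIT
vaddr=494: (3,6) in TLB -> HIT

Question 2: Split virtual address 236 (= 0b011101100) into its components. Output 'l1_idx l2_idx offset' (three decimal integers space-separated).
Answer: 1 6 12

Derivation:
vaddr = 236 = 0b011101100
  top 2 bits -> l1_idx = 1
  next 3 bits -> l2_idx = 6
  bottom 4 bits -> offset = 12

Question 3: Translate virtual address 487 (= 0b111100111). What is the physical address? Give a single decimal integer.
Answer: 727

Derivation:
vaddr = 487 = 0b111100111
Split: l1_idx=3, l2_idx=6, offset=7
L1[3] = 0
L2[0][6] = 45
paddr = 45 * 16 + 7 = 727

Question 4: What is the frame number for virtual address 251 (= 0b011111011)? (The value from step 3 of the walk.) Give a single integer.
Answer: 42

Derivation:
vaddr = 251: l1_idx=1, l2_idx=7
L1[1] = 1; L2[1][7] = 42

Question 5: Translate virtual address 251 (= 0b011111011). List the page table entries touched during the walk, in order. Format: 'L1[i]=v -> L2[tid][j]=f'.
Answer: L1[1]=1 -> L2[1][7]=42

Derivation:
vaddr = 251 = 0b011111011
Split: l1_idx=1, l2_idx=7, offset=11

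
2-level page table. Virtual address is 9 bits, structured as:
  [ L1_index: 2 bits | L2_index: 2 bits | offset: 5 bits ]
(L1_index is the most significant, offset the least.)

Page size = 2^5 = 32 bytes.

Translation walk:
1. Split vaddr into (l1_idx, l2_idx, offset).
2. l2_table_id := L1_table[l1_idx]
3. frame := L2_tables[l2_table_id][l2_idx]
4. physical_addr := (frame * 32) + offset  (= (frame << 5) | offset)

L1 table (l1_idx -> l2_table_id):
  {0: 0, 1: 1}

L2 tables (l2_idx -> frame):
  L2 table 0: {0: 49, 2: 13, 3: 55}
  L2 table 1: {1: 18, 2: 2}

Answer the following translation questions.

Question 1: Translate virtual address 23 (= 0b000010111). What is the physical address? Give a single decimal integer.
Answer: 1591

Derivation:
vaddr = 23 = 0b000010111
Split: l1_idx=0, l2_idx=0, offset=23
L1[0] = 0
L2[0][0] = 49
paddr = 49 * 32 + 23 = 1591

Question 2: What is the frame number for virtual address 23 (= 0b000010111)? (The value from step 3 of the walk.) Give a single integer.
vaddr = 23: l1_idx=0, l2_idx=0
L1[0] = 0; L2[0][0] = 49

Answer: 49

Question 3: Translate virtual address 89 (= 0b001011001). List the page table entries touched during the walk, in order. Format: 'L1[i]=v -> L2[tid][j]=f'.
Answer: L1[0]=0 -> L2[0][2]=13

Derivation:
vaddr = 89 = 0b001011001
Split: l1_idx=0, l2_idx=2, offset=25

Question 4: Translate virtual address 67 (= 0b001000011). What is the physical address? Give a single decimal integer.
Answer: 419

Derivation:
vaddr = 67 = 0b001000011
Split: l1_idx=0, l2_idx=2, offset=3
L1[0] = 0
L2[0][2] = 13
paddr = 13 * 32 + 3 = 419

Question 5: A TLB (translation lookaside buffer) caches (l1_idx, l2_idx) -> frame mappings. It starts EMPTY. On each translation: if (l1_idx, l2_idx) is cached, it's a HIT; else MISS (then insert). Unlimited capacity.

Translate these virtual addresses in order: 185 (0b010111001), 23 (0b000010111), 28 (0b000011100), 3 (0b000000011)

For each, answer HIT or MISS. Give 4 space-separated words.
vaddr=185: (1,1) not in TLB -> MISS, insert
vaddr=23: (0,0) not in TLB -> MISS, insert
vaddr=28: (0,0) in TLB -> HIT
vaddr=3: (0,0) in TLB -> HIT

Answer: MISS MISS HIT HIT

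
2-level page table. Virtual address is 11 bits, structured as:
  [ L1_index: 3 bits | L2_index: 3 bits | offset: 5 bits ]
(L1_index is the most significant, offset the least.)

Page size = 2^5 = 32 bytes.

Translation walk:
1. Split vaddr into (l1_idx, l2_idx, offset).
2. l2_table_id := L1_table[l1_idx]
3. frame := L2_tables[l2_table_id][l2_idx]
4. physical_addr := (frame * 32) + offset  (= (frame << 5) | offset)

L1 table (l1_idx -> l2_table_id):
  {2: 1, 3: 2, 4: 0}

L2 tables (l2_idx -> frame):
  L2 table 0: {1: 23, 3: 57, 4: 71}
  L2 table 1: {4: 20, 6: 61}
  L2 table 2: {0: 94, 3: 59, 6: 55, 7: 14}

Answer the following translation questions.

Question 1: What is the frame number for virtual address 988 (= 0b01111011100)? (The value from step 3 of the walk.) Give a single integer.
vaddr = 988: l1_idx=3, l2_idx=6
L1[3] = 2; L2[2][6] = 55

Answer: 55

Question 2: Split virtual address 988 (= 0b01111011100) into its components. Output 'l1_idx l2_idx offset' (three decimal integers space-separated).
Answer: 3 6 28

Derivation:
vaddr = 988 = 0b01111011100
  top 3 bits -> l1_idx = 3
  next 3 bits -> l2_idx = 6
  bottom 5 bits -> offset = 28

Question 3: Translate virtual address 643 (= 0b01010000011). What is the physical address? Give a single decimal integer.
Answer: 643

Derivation:
vaddr = 643 = 0b01010000011
Split: l1_idx=2, l2_idx=4, offset=3
L1[2] = 1
L2[1][4] = 20
paddr = 20 * 32 + 3 = 643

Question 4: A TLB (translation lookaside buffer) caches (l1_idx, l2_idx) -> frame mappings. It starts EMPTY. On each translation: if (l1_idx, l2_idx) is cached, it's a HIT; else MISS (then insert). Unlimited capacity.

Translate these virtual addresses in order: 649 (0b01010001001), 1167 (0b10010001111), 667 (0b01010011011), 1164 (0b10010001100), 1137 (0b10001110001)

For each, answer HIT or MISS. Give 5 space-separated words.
vaddr=649: (2,4) not in TLB -> MISS, insert
vaddr=1167: (4,4) not in TLB -> MISS, insert
vaddr=667: (2,4) in TLB -> HIT
vaddr=1164: (4,4) in TLB -> HIT
vaddr=1137: (4,3) not in TLB -> MISS, insert

Answer: MISS MISS HIT HIT MISS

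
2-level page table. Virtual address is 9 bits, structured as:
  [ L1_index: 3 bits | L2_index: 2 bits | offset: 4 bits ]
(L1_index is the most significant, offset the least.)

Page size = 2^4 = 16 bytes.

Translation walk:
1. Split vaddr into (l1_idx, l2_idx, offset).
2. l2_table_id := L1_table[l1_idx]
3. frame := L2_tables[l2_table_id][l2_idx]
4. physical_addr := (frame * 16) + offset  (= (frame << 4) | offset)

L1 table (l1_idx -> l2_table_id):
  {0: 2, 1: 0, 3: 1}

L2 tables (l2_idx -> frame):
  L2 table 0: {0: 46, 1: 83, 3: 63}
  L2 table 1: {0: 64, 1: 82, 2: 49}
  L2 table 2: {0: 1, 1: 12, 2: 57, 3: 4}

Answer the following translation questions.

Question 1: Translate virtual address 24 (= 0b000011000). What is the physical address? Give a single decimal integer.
vaddr = 24 = 0b000011000
Split: l1_idx=0, l2_idx=1, offset=8
L1[0] = 2
L2[2][1] = 12
paddr = 12 * 16 + 8 = 200

Answer: 200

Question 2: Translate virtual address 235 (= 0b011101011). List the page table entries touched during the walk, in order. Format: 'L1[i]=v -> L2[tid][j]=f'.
Answer: L1[3]=1 -> L2[1][2]=49

Derivation:
vaddr = 235 = 0b011101011
Split: l1_idx=3, l2_idx=2, offset=11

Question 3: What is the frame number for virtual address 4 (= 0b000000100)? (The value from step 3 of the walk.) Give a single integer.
Answer: 1

Derivation:
vaddr = 4: l1_idx=0, l2_idx=0
L1[0] = 2; L2[2][0] = 1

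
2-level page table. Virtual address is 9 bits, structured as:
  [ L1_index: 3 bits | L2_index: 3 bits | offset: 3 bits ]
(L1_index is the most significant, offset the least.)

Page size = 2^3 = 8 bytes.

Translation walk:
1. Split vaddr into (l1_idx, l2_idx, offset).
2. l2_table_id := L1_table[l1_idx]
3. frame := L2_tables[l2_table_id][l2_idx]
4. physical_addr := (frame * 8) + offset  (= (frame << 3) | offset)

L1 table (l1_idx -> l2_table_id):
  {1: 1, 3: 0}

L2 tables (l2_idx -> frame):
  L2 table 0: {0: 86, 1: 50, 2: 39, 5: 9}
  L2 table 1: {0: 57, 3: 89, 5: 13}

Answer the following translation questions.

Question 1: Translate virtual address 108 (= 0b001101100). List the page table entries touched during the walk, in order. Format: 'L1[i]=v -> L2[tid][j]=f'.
Answer: L1[1]=1 -> L2[1][5]=13

Derivation:
vaddr = 108 = 0b001101100
Split: l1_idx=1, l2_idx=5, offset=4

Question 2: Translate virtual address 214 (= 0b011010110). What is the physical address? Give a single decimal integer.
Answer: 318

Derivation:
vaddr = 214 = 0b011010110
Split: l1_idx=3, l2_idx=2, offset=6
L1[3] = 0
L2[0][2] = 39
paddr = 39 * 8 + 6 = 318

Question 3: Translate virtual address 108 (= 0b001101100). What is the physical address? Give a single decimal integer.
Answer: 108

Derivation:
vaddr = 108 = 0b001101100
Split: l1_idx=1, l2_idx=5, offset=4
L1[1] = 1
L2[1][5] = 13
paddr = 13 * 8 + 4 = 108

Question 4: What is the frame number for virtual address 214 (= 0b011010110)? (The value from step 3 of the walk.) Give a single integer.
Answer: 39

Derivation:
vaddr = 214: l1_idx=3, l2_idx=2
L1[3] = 0; L2[0][2] = 39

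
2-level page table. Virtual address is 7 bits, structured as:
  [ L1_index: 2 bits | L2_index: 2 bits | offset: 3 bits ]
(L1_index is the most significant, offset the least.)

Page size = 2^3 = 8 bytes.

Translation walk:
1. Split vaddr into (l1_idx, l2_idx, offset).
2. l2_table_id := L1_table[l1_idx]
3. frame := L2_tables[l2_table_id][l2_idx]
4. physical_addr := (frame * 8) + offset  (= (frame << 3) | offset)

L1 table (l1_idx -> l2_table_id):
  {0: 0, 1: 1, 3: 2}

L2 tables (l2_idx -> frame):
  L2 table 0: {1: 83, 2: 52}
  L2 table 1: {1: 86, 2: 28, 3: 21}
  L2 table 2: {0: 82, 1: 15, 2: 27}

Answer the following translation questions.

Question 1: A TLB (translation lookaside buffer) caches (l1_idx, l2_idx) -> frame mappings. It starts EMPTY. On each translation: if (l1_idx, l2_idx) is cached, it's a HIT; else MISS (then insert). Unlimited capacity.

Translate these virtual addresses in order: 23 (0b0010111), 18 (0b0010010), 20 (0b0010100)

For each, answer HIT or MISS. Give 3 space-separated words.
vaddr=23: (0,2) not in TLB -> MISS, insert
vaddr=18: (0,2) in TLB -> HIT
vaddr=20: (0,2) in TLB -> HIT

Answer: MISS HIT HIT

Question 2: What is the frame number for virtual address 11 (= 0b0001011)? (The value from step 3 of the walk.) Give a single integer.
Answer: 83

Derivation:
vaddr = 11: l1_idx=0, l2_idx=1
L1[0] = 0; L2[0][1] = 83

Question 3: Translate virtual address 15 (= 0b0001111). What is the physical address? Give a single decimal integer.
vaddr = 15 = 0b0001111
Split: l1_idx=0, l2_idx=1, offset=7
L1[0] = 0
L2[0][1] = 83
paddr = 83 * 8 + 7 = 671

Answer: 671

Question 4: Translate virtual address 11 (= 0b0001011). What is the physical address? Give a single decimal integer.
Answer: 667

Derivation:
vaddr = 11 = 0b0001011
Split: l1_idx=0, l2_idx=1, offset=3
L1[0] = 0
L2[0][1] = 83
paddr = 83 * 8 + 3 = 667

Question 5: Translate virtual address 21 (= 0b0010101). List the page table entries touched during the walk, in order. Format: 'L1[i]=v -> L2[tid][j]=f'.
Answer: L1[0]=0 -> L2[0][2]=52

Derivation:
vaddr = 21 = 0b0010101
Split: l1_idx=0, l2_idx=2, offset=5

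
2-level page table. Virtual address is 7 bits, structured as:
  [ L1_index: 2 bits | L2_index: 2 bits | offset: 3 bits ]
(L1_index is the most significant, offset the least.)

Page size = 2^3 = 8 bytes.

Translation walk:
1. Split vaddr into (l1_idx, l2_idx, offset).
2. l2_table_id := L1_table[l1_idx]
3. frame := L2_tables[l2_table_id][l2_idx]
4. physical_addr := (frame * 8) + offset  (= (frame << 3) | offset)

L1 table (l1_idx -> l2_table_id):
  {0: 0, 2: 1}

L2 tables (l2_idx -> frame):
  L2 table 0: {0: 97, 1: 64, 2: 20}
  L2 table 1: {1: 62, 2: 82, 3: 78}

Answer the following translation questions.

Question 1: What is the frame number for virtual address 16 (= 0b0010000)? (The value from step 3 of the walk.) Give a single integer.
vaddr = 16: l1_idx=0, l2_idx=2
L1[0] = 0; L2[0][2] = 20

Answer: 20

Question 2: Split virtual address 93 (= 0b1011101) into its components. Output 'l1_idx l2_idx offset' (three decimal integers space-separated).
Answer: 2 3 5

Derivation:
vaddr = 93 = 0b1011101
  top 2 bits -> l1_idx = 2
  next 2 bits -> l2_idx = 3
  bottom 3 bits -> offset = 5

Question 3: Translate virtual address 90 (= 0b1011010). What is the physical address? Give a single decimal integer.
Answer: 626

Derivation:
vaddr = 90 = 0b1011010
Split: l1_idx=2, l2_idx=3, offset=2
L1[2] = 1
L2[1][3] = 78
paddr = 78 * 8 + 2 = 626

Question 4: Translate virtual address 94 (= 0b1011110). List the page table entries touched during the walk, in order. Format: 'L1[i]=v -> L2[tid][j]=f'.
vaddr = 94 = 0b1011110
Split: l1_idx=2, l2_idx=3, offset=6

Answer: L1[2]=1 -> L2[1][3]=78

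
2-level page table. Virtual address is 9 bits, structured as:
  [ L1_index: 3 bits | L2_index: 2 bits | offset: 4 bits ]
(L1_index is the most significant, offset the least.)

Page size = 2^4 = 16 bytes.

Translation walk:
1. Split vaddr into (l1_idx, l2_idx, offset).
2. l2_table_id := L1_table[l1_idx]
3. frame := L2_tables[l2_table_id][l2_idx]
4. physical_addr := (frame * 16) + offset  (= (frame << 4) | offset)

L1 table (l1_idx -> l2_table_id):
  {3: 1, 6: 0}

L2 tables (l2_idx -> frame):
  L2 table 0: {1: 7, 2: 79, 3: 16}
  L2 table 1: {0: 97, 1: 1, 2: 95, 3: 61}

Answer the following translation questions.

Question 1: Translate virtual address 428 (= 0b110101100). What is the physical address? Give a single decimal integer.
Answer: 1276

Derivation:
vaddr = 428 = 0b110101100
Split: l1_idx=6, l2_idx=2, offset=12
L1[6] = 0
L2[0][2] = 79
paddr = 79 * 16 + 12 = 1276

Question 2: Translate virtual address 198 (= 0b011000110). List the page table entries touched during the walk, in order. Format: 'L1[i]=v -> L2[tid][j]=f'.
Answer: L1[3]=1 -> L2[1][0]=97

Derivation:
vaddr = 198 = 0b011000110
Split: l1_idx=3, l2_idx=0, offset=6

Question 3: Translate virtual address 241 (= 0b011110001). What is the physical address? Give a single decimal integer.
Answer: 977

Derivation:
vaddr = 241 = 0b011110001
Split: l1_idx=3, l2_idx=3, offset=1
L1[3] = 1
L2[1][3] = 61
paddr = 61 * 16 + 1 = 977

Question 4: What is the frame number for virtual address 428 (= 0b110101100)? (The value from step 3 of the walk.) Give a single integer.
vaddr = 428: l1_idx=6, l2_idx=2
L1[6] = 0; L2[0][2] = 79

Answer: 79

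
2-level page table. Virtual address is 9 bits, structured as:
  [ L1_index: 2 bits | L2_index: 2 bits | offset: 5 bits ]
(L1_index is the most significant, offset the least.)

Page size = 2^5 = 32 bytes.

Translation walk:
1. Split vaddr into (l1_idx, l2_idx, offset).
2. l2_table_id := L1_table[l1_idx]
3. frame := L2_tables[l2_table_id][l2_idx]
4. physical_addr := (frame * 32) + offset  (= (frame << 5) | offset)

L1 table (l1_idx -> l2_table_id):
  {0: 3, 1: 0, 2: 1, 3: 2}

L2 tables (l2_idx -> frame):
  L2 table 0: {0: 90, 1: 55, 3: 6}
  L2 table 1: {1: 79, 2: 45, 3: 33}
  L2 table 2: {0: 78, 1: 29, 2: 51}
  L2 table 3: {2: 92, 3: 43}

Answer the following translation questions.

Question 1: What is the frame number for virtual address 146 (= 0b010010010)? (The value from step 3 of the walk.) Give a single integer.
vaddr = 146: l1_idx=1, l2_idx=0
L1[1] = 0; L2[0][0] = 90

Answer: 90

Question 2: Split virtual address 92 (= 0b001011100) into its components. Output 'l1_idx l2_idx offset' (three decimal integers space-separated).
Answer: 0 2 28

Derivation:
vaddr = 92 = 0b001011100
  top 2 bits -> l1_idx = 0
  next 2 bits -> l2_idx = 2
  bottom 5 bits -> offset = 28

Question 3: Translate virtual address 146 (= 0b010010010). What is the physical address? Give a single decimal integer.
vaddr = 146 = 0b010010010
Split: l1_idx=1, l2_idx=0, offset=18
L1[1] = 0
L2[0][0] = 90
paddr = 90 * 32 + 18 = 2898

Answer: 2898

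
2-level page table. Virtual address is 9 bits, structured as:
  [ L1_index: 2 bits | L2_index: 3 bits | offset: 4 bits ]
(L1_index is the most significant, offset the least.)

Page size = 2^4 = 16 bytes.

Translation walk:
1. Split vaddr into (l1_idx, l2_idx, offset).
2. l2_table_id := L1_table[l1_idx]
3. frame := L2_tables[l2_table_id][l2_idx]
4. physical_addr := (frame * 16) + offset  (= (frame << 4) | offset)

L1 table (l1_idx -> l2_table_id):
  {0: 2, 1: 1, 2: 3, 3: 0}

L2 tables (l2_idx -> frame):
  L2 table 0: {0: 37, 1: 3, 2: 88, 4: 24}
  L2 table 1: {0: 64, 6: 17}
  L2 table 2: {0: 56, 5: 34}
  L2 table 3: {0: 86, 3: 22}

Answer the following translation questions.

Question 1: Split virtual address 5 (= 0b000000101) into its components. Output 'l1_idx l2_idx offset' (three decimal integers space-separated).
vaddr = 5 = 0b000000101
  top 2 bits -> l1_idx = 0
  next 3 bits -> l2_idx = 0
  bottom 4 bits -> offset = 5

Answer: 0 0 5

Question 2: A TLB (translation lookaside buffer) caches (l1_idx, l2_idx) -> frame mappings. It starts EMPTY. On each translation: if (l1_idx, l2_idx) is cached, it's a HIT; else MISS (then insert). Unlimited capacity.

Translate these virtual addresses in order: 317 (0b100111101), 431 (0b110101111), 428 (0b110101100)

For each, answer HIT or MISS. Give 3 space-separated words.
Answer: MISS MISS HIT

Derivation:
vaddr=317: (2,3) not in TLB -> MISS, insert
vaddr=431: (3,2) not in TLB -> MISS, insert
vaddr=428: (3,2) in TLB -> HIT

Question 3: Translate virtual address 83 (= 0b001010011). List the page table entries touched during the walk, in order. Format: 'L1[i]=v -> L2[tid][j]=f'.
vaddr = 83 = 0b001010011
Split: l1_idx=0, l2_idx=5, offset=3

Answer: L1[0]=2 -> L2[2][5]=34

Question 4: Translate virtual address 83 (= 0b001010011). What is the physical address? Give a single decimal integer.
Answer: 547

Derivation:
vaddr = 83 = 0b001010011
Split: l1_idx=0, l2_idx=5, offset=3
L1[0] = 2
L2[2][5] = 34
paddr = 34 * 16 + 3 = 547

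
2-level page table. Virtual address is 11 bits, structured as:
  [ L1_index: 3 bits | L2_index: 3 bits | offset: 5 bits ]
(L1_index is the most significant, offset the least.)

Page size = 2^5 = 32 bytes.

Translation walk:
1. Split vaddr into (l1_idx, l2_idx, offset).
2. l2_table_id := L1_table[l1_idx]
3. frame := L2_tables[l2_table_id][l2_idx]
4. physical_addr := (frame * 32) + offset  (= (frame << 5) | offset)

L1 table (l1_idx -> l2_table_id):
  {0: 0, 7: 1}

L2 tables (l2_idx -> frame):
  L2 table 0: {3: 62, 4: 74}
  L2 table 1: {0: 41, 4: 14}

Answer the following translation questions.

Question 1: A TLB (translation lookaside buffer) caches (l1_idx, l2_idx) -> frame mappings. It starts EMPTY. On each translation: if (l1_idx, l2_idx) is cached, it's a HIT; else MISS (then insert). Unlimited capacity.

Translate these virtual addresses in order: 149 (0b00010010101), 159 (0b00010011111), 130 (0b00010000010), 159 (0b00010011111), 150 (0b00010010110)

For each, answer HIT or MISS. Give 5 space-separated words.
vaddr=149: (0,4) not in TLB -> MISS, insert
vaddr=159: (0,4) in TLB -> HIT
vaddr=130: (0,4) in TLB -> HIT
vaddr=159: (0,4) in TLB -> HIT
vaddr=150: (0,4) in TLB -> HIT

Answer: MISS HIT HIT HIT HIT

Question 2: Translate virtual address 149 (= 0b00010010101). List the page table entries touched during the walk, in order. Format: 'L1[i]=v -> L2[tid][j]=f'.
Answer: L1[0]=0 -> L2[0][4]=74

Derivation:
vaddr = 149 = 0b00010010101
Split: l1_idx=0, l2_idx=4, offset=21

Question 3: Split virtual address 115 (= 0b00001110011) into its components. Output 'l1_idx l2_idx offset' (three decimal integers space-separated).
Answer: 0 3 19

Derivation:
vaddr = 115 = 0b00001110011
  top 3 bits -> l1_idx = 0
  next 3 bits -> l2_idx = 3
  bottom 5 bits -> offset = 19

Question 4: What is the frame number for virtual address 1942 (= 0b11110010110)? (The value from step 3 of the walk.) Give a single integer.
Answer: 14

Derivation:
vaddr = 1942: l1_idx=7, l2_idx=4
L1[7] = 1; L2[1][4] = 14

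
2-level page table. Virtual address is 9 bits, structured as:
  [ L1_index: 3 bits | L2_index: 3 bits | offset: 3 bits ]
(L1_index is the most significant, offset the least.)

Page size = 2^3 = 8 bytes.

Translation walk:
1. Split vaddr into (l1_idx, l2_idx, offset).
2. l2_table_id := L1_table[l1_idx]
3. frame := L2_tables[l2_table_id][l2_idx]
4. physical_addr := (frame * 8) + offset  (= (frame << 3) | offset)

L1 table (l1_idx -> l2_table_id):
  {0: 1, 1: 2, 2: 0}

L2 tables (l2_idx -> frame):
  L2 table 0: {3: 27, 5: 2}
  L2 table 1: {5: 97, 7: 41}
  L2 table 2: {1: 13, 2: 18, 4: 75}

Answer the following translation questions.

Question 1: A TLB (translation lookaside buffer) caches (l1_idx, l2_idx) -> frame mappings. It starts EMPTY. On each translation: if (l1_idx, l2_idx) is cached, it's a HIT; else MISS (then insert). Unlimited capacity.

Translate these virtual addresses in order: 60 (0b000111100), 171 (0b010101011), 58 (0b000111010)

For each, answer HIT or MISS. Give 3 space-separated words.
Answer: MISS MISS HIT

Derivation:
vaddr=60: (0,7) not in TLB -> MISS, insert
vaddr=171: (2,5) not in TLB -> MISS, insert
vaddr=58: (0,7) in TLB -> HIT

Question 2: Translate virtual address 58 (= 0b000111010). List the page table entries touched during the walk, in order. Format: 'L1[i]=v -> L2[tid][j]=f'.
Answer: L1[0]=1 -> L2[1][7]=41

Derivation:
vaddr = 58 = 0b000111010
Split: l1_idx=0, l2_idx=7, offset=2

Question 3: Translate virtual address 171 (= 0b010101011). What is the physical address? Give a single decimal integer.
vaddr = 171 = 0b010101011
Split: l1_idx=2, l2_idx=5, offset=3
L1[2] = 0
L2[0][5] = 2
paddr = 2 * 8 + 3 = 19

Answer: 19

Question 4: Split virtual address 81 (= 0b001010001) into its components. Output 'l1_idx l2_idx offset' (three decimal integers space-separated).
Answer: 1 2 1

Derivation:
vaddr = 81 = 0b001010001
  top 3 bits -> l1_idx = 1
  next 3 bits -> l2_idx = 2
  bottom 3 bits -> offset = 1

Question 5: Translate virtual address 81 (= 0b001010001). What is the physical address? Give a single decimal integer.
Answer: 145

Derivation:
vaddr = 81 = 0b001010001
Split: l1_idx=1, l2_idx=2, offset=1
L1[1] = 2
L2[2][2] = 18
paddr = 18 * 8 + 1 = 145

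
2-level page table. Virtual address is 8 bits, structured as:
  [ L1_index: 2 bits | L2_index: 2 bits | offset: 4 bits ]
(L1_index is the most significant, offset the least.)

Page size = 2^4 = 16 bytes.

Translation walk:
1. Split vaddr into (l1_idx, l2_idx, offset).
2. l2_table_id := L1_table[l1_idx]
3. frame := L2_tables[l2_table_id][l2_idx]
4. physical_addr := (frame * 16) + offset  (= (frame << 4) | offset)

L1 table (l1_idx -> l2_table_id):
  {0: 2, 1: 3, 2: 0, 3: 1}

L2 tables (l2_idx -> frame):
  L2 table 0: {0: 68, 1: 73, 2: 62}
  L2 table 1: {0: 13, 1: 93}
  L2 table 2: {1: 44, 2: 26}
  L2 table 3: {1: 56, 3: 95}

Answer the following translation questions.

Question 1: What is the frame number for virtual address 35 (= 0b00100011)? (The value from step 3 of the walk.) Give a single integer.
vaddr = 35: l1_idx=0, l2_idx=2
L1[0] = 2; L2[2][2] = 26

Answer: 26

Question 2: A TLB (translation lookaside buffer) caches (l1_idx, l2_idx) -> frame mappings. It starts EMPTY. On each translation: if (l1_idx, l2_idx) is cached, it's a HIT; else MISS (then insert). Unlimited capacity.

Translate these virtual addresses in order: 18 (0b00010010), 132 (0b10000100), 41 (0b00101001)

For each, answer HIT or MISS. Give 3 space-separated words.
vaddr=18: (0,1) not in TLB -> MISS, insert
vaddr=132: (2,0) not in TLB -> MISS, insert
vaddr=41: (0,2) not in TLB -> MISS, insert

Answer: MISS MISS MISS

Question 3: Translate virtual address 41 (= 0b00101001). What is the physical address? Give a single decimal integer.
Answer: 425

Derivation:
vaddr = 41 = 0b00101001
Split: l1_idx=0, l2_idx=2, offset=9
L1[0] = 2
L2[2][2] = 26
paddr = 26 * 16 + 9 = 425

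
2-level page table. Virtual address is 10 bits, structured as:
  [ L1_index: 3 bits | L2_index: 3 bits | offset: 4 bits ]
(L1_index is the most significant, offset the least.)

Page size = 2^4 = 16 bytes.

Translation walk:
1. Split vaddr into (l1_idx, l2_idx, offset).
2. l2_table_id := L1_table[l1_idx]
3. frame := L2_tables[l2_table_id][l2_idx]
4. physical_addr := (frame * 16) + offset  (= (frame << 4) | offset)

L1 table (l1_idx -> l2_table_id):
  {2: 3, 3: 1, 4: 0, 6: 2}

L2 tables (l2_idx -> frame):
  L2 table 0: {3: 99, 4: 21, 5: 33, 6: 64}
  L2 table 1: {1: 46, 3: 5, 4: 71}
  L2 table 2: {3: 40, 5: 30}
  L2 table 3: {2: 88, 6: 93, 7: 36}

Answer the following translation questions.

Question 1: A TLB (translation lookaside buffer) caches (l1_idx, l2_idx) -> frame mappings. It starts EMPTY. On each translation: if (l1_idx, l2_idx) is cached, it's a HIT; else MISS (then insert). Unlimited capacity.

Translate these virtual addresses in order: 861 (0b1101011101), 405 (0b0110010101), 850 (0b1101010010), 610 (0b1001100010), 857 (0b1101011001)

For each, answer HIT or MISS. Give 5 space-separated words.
Answer: MISS MISS HIT MISS HIT

Derivation:
vaddr=861: (6,5) not in TLB -> MISS, insert
vaddr=405: (3,1) not in TLB -> MISS, insert
vaddr=850: (6,5) in TLB -> HIT
vaddr=610: (4,6) not in TLB -> MISS, insert
vaddr=857: (6,5) in TLB -> HIT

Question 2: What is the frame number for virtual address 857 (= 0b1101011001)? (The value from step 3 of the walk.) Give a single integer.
vaddr = 857: l1_idx=6, l2_idx=5
L1[6] = 2; L2[2][5] = 30

Answer: 30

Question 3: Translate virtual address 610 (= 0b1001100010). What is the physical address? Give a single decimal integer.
Answer: 1026

Derivation:
vaddr = 610 = 0b1001100010
Split: l1_idx=4, l2_idx=6, offset=2
L1[4] = 0
L2[0][6] = 64
paddr = 64 * 16 + 2 = 1026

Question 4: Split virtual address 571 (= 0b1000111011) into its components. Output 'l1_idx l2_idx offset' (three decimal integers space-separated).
vaddr = 571 = 0b1000111011
  top 3 bits -> l1_idx = 4
  next 3 bits -> l2_idx = 3
  bottom 4 bits -> offset = 11

Answer: 4 3 11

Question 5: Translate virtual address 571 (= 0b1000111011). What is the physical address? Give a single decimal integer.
vaddr = 571 = 0b1000111011
Split: l1_idx=4, l2_idx=3, offset=11
L1[4] = 0
L2[0][3] = 99
paddr = 99 * 16 + 11 = 1595

Answer: 1595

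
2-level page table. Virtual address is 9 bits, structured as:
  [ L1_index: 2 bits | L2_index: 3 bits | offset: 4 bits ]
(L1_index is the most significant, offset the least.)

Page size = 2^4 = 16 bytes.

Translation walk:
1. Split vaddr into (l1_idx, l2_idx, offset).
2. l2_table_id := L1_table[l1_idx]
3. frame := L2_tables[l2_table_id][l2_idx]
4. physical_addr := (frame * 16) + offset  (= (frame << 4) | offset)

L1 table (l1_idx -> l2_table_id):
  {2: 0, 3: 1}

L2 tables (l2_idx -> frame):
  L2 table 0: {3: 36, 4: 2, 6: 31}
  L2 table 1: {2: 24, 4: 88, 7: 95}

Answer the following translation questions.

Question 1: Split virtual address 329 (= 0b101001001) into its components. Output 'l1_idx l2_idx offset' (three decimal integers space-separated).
vaddr = 329 = 0b101001001
  top 2 bits -> l1_idx = 2
  next 3 bits -> l2_idx = 4
  bottom 4 bits -> offset = 9

Answer: 2 4 9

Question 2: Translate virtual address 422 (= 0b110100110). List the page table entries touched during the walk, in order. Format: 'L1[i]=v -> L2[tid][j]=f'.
vaddr = 422 = 0b110100110
Split: l1_idx=3, l2_idx=2, offset=6

Answer: L1[3]=1 -> L2[1][2]=24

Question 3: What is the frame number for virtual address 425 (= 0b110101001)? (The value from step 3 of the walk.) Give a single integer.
vaddr = 425: l1_idx=3, l2_idx=2
L1[3] = 1; L2[1][2] = 24

Answer: 24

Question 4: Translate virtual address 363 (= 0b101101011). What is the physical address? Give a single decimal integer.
vaddr = 363 = 0b101101011
Split: l1_idx=2, l2_idx=6, offset=11
L1[2] = 0
L2[0][6] = 31
paddr = 31 * 16 + 11 = 507

Answer: 507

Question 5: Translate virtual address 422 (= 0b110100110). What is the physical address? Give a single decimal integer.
vaddr = 422 = 0b110100110
Split: l1_idx=3, l2_idx=2, offset=6
L1[3] = 1
L2[1][2] = 24
paddr = 24 * 16 + 6 = 390

Answer: 390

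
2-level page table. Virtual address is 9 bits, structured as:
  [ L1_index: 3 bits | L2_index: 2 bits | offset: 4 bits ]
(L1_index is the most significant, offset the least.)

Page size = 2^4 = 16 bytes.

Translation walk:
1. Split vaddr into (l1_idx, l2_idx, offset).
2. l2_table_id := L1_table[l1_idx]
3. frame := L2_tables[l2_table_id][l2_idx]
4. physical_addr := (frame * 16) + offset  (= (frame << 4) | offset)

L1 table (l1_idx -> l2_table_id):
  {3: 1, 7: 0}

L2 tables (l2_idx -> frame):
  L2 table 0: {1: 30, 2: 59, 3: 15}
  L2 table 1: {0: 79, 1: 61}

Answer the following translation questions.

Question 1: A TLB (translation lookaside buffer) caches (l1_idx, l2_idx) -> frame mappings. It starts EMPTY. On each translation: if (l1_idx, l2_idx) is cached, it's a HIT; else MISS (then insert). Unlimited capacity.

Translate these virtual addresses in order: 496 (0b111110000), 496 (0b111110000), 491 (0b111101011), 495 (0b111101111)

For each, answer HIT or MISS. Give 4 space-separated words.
vaddr=496: (7,3) not in TLB -> MISS, insert
vaddr=496: (7,3) in TLB -> HIT
vaddr=491: (7,2) not in TLB -> MISS, insert
vaddr=495: (7,2) in TLB -> HIT

Answer: MISS HIT MISS HIT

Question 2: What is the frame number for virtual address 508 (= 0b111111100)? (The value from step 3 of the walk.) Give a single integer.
vaddr = 508: l1_idx=7, l2_idx=3
L1[7] = 0; L2[0][3] = 15

Answer: 15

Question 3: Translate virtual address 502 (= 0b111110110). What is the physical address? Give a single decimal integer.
vaddr = 502 = 0b111110110
Split: l1_idx=7, l2_idx=3, offset=6
L1[7] = 0
L2[0][3] = 15
paddr = 15 * 16 + 6 = 246

Answer: 246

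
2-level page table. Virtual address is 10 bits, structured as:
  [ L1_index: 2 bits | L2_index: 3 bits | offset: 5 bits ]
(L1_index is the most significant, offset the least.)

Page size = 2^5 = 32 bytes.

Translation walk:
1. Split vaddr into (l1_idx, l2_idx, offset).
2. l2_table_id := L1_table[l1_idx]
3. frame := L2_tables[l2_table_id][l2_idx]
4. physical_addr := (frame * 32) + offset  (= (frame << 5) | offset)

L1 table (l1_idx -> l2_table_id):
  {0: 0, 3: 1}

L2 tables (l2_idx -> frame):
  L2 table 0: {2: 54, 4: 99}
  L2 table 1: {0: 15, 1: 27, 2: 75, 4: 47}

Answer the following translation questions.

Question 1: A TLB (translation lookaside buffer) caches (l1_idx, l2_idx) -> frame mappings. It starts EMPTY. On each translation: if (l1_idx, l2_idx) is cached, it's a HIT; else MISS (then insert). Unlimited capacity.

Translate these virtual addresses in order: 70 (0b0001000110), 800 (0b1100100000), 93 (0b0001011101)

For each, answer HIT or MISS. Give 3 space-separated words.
Answer: MISS MISS HIT

Derivation:
vaddr=70: (0,2) not in TLB -> MISS, insert
vaddr=800: (3,1) not in TLB -> MISS, insert
vaddr=93: (0,2) in TLB -> HIT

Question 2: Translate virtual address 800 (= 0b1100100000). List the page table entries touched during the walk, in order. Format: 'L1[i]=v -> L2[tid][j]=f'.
Answer: L1[3]=1 -> L2[1][1]=27

Derivation:
vaddr = 800 = 0b1100100000
Split: l1_idx=3, l2_idx=1, offset=0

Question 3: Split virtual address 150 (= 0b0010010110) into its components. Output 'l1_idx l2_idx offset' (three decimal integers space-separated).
Answer: 0 4 22

Derivation:
vaddr = 150 = 0b0010010110
  top 2 bits -> l1_idx = 0
  next 3 bits -> l2_idx = 4
  bottom 5 bits -> offset = 22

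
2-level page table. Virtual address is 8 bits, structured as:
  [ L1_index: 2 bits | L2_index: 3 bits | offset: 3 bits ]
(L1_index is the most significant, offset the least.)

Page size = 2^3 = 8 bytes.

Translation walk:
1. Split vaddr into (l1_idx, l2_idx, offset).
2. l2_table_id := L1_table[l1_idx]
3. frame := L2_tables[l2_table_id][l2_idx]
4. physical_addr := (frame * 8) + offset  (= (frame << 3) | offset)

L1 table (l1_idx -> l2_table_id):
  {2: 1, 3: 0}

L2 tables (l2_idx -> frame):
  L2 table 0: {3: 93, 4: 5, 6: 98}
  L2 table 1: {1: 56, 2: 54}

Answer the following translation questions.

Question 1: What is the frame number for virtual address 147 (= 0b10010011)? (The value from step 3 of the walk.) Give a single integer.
Answer: 54

Derivation:
vaddr = 147: l1_idx=2, l2_idx=2
L1[2] = 1; L2[1][2] = 54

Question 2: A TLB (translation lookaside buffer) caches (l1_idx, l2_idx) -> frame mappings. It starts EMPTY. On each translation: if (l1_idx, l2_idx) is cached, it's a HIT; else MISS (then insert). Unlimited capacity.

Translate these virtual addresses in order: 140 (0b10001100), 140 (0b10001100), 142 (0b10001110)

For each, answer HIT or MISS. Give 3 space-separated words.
vaddr=140: (2,1) not in TLB -> MISS, insert
vaddr=140: (2,1) in TLB -> HIT
vaddr=142: (2,1) in TLB -> HIT

Answer: MISS HIT HIT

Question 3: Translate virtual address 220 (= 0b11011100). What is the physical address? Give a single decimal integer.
vaddr = 220 = 0b11011100
Split: l1_idx=3, l2_idx=3, offset=4
L1[3] = 0
L2[0][3] = 93
paddr = 93 * 8 + 4 = 748

Answer: 748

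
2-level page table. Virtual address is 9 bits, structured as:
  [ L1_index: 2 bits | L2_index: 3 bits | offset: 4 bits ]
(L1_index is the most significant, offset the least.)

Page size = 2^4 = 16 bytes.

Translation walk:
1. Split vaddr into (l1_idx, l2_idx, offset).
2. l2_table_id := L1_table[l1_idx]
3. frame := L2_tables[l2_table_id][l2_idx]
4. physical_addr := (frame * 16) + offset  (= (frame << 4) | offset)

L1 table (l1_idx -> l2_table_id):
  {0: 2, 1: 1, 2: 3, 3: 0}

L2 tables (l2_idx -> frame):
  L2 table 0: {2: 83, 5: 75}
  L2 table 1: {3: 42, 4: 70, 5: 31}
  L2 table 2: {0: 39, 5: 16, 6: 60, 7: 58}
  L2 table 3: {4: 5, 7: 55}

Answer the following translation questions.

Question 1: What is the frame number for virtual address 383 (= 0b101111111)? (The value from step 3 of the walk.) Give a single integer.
vaddr = 383: l1_idx=2, l2_idx=7
L1[2] = 3; L2[3][7] = 55

Answer: 55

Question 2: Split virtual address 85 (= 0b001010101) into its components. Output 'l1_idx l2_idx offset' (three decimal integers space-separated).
vaddr = 85 = 0b001010101
  top 2 bits -> l1_idx = 0
  next 3 bits -> l2_idx = 5
  bottom 4 bits -> offset = 5

Answer: 0 5 5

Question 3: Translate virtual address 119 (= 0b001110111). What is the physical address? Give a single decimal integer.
vaddr = 119 = 0b001110111
Split: l1_idx=0, l2_idx=7, offset=7
L1[0] = 2
L2[2][7] = 58
paddr = 58 * 16 + 7 = 935

Answer: 935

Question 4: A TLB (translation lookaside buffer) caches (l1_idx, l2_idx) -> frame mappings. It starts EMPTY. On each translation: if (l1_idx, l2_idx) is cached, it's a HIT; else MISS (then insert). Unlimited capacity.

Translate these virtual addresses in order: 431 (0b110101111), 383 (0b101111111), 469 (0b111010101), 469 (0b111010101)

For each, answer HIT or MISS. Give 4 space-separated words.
vaddr=431: (3,2) not in TLB -> MISS, insert
vaddr=383: (2,7) not in TLB -> MISS, insert
vaddr=469: (3,5) not in TLB -> MISS, insert
vaddr=469: (3,5) in TLB -> HIT

Answer: MISS MISS MISS HIT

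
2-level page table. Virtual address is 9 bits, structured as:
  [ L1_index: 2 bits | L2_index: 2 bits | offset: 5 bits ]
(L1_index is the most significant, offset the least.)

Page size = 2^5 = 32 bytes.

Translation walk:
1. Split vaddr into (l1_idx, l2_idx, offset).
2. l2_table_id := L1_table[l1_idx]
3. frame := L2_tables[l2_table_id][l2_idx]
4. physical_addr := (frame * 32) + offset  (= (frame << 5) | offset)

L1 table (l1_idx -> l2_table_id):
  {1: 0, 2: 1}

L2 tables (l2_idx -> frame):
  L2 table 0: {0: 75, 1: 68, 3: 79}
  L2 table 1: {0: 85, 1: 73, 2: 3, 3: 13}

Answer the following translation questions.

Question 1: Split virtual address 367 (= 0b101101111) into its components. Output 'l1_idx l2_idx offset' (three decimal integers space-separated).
Answer: 2 3 15

Derivation:
vaddr = 367 = 0b101101111
  top 2 bits -> l1_idx = 2
  next 2 bits -> l2_idx = 3
  bottom 5 bits -> offset = 15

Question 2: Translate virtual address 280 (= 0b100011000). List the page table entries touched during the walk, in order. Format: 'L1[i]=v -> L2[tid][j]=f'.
vaddr = 280 = 0b100011000
Split: l1_idx=2, l2_idx=0, offset=24

Answer: L1[2]=1 -> L2[1][0]=85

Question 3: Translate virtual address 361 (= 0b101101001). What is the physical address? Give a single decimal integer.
vaddr = 361 = 0b101101001
Split: l1_idx=2, l2_idx=3, offset=9
L1[2] = 1
L2[1][3] = 13
paddr = 13 * 32 + 9 = 425

Answer: 425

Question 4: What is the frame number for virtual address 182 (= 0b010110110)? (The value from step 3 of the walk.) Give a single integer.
vaddr = 182: l1_idx=1, l2_idx=1
L1[1] = 0; L2[0][1] = 68

Answer: 68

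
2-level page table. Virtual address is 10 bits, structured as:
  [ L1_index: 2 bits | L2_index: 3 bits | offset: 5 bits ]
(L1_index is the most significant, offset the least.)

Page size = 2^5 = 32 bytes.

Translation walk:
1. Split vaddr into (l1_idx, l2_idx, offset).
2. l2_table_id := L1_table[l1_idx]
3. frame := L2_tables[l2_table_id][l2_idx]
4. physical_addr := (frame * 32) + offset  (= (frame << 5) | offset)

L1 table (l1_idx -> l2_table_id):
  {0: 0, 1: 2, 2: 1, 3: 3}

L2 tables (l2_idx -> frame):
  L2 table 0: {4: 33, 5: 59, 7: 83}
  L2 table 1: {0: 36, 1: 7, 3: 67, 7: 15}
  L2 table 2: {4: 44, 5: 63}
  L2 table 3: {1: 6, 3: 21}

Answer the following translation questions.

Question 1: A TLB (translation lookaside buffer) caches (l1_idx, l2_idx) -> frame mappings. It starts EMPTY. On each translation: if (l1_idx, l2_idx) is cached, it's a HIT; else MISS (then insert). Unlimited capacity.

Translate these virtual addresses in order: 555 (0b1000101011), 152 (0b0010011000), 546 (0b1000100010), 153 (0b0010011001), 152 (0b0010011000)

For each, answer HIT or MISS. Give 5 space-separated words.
Answer: MISS MISS HIT HIT HIT

Derivation:
vaddr=555: (2,1) not in TLB -> MISS, insert
vaddr=152: (0,4) not in TLB -> MISS, insert
vaddr=546: (2,1) in TLB -> HIT
vaddr=153: (0,4) in TLB -> HIT
vaddr=152: (0,4) in TLB -> HIT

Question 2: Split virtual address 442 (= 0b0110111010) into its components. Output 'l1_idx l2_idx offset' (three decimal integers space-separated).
Answer: 1 5 26

Derivation:
vaddr = 442 = 0b0110111010
  top 2 bits -> l1_idx = 1
  next 3 bits -> l2_idx = 5
  bottom 5 bits -> offset = 26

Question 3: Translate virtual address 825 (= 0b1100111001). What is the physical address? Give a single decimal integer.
vaddr = 825 = 0b1100111001
Split: l1_idx=3, l2_idx=1, offset=25
L1[3] = 3
L2[3][1] = 6
paddr = 6 * 32 + 25 = 217

Answer: 217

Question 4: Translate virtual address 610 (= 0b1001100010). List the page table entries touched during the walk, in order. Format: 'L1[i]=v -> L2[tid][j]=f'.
vaddr = 610 = 0b1001100010
Split: l1_idx=2, l2_idx=3, offset=2

Answer: L1[2]=1 -> L2[1][3]=67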